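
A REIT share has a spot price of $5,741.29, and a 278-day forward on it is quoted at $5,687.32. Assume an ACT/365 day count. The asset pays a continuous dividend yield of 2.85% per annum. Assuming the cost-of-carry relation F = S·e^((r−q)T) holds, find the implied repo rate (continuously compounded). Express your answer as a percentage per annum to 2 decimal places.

1.61%

From F = S·e^((r−q)T): (r − q) = ln(F/S)/T
ln(5687.32/5741.29) = ln(0.990600) = -0.009444
(r − q) = -0.009444 / (278/365) = -0.012399
r = ln(F/S)/T + q = -0.012399 + 0.0285 = 0.016101
r = 1.61%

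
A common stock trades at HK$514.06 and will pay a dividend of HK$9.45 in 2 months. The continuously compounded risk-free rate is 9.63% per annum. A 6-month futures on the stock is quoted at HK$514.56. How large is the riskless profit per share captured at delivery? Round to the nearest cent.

HK$15.10 per share

PV(dividends) I = 9.45·e^(−0.0963·2/12) = 9.2995
Fair futures F* = (S − I)·e^(rT) = (514.06 − 9.2995)·e^0.048150 = 504.7605 × 1.049328 = 529.6593
Market HK$514.56 < fair 529.6593: forward underpriced → reverse cash-and-carry (short the stock, invest proceeds at r, pay the dividends, go long the forward).
Profit at T = |F_mkt − F*| = |514.56 − 529.6593| = HK$15.10 per share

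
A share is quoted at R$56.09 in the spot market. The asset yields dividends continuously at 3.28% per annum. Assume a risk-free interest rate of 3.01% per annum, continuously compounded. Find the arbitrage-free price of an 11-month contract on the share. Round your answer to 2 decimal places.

F = S·e^((r − q)T) = 56.09 · e^((0.0301 − 0.0328) × 11/12)
= 56.09 · e^-0.002475 = 56.09 × 0.997528
F = R$55.95

R$55.95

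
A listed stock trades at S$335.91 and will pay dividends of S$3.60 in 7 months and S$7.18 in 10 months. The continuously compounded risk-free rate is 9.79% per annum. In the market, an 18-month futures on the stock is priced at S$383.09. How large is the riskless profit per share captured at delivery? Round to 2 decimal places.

S$5.65 per share

PV(dividends) I = 3.60·e^(−0.0979·7/12) + 7.18·e^(−0.0979·10/12) = 10.0177
Fair futures F* = (S − I)·e^(rT) = (335.91 − 10.0177)·e^0.146850 = 325.8923 × 1.158180 = 377.4419
Market S$383.09 > fair 377.4419: forward overpriced → cash-and-carry (borrow at r, buy the stock and collect the dividends, short the forward).
Profit at T = |F_mkt − F*| = |383.09 − 377.4419| = S$5.65 per share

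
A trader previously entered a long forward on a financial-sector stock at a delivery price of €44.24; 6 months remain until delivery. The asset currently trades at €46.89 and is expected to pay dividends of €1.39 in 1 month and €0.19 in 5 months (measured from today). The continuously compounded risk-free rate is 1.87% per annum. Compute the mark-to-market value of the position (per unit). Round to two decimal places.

PV(remaining dividends) I = 1.39·e^(−0.0187·1/12) + 0.19·e^(−0.0187·5/12) = 1.5764
Current forward F = (S − I)·e^(rT) = (46.89 − 1.5764)·e^(0.0187·6/12) = 45.3136 × 1.009394 = 45.7393
Value (long) = (F − K)·e^(−rT) = (45.7393 − 44.24) × 0.990694 = 1.4853
Value = €1.49

€1.49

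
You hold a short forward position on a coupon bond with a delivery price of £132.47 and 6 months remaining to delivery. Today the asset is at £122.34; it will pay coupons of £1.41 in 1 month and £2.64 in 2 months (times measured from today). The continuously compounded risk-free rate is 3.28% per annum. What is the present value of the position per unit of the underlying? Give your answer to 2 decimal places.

£12.01

PV(remaining coupons) I = 1.41·e^(−0.0328·1/12) + 2.64·e^(−0.0328·2/12) = 4.0318
Current forward F = (S − I)·e^(rT) = (122.34 − 4.0318)·e^(0.0328·6/12) = 118.3082 × 1.016535 = 120.2644
Value (long) = (F − K)·e^(−rT) = (120.2644 − 132.47) × 0.983734 = -12.0071
Short position value = −(long value) = £12.01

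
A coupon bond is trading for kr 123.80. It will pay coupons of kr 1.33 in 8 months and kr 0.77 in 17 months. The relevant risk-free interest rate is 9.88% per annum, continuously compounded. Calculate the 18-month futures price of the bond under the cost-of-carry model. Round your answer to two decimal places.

kr 141.36

PV(coupons) I = 1.33·e^(−0.0988·8/12) + 0.77·e^(−0.0988·17/12)
I = 1.2452 + 0.6694 = 1.9146
F = (S − I)·e^(rT) = (123.80 − 1.9146) · e^(0.0988·18/12)
= 121.8854 · e^0.148200 = 121.8854 × 1.159745 = kr 141.36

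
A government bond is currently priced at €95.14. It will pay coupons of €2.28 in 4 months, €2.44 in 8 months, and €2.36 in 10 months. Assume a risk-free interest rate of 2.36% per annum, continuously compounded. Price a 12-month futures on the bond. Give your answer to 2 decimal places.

€90.27

PV(coupons) I = 2.28·e^(−0.0236·4/12) + 2.44·e^(−0.0236·8/12) + 2.36·e^(−0.0236·10/12)
I = 2.2621 + 2.4019 + 2.3140 = 6.9780
F = (S − I)·e^(rT) = (95.14 − 6.9780) · e^(0.0236·12/12)
= 88.1620 · e^0.023600 = 88.1620 × 1.023881 = €90.27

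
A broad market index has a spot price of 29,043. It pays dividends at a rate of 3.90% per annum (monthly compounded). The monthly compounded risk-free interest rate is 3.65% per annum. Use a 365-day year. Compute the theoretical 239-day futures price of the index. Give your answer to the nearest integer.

F = S · (1+r/12)^(12T) / (1+q/12)^(12T)
= 29043 × 1.024151 / 1.025823 = 29043 × 0.998370
F = 28,996

28,996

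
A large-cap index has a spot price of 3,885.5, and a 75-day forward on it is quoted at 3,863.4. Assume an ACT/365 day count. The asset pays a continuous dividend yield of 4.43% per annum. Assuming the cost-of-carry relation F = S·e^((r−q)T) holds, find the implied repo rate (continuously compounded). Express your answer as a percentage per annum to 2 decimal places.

From F = S·e^((r−q)T): (r − q) = ln(F/S)/T
ln(3863.4/3885.5) = ln(0.994312) = -0.005704
(r − q) = -0.005704 / (75/365) = -0.027759
r = ln(F/S)/T + q = -0.027759 + 0.0443 = 0.016541
r = 1.65%

1.65%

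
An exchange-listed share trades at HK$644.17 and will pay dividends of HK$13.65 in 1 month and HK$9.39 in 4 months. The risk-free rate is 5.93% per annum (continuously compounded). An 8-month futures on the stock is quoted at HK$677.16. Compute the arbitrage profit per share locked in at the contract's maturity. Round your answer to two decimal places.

HK$30.72 per share

PV(dividends) I = 13.65·e^(−0.0593·1/12) + 9.39·e^(−0.0593·4/12) = 22.7889
Fair futures F* = (S − I)·e^(rT) = (644.17 − 22.7889)·e^0.039533 = 621.3811 × 1.040325 = 646.4383
Market HK$677.16 > fair 646.4383: forward overpriced → cash-and-carry (borrow at r, buy the stock and collect the dividends, short the forward).
Profit at T = |F_mkt − F*| = |677.16 − 646.4383| = HK$30.72 per share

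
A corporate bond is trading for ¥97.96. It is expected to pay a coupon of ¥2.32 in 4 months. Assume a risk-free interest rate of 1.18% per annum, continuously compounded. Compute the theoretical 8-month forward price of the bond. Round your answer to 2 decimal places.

PV(coupons) I = 2.32·e^(−0.0118·4/12)
I = 2.3109
F = (S − I)·e^(rT) = (97.96 − 2.3109) · e^(0.0118·8/12)
= 95.6491 · e^0.007867 = 95.6491 × 1.007898 = ¥96.40

¥96.40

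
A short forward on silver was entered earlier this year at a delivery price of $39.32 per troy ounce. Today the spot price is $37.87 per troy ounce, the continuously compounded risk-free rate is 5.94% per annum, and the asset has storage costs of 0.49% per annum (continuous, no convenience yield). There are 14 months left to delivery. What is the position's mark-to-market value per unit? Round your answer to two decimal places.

Current fair forward for the remaining 14 months: F = S·e^((r + u)·T), (r + u) = 0.0594 + 0.0049 = 0.0643
F = 37.87 · e^(0.0643 × 14/12) = 37.87 × 1.077902 = 40.8201
Value of long forward = (F − K)·e^(−rT) = (40.8201 − 39.32) · e^(−0.0594·14/12)
= 1.5001 × 0.933047 = 1.40
Short position value = −(long value) = -$1.40

-$1.40 per troy ounce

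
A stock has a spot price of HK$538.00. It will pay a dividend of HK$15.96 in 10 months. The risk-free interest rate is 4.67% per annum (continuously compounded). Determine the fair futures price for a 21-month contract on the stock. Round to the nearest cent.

HK$567.16

PV(dividends) I = 15.96·e^(−0.0467·10/12)
I = 15.3508
F = (S − I)·e^(rT) = (538.00 − 15.3508) · e^(0.0467·21/12)
= 522.6492 · e^0.081725 = 522.6492 × 1.085157 = HK$567.16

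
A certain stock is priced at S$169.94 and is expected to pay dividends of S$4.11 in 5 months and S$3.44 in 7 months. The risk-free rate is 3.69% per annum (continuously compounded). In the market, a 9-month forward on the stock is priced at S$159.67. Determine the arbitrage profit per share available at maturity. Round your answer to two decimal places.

PV(dividends) I = 4.11·e^(−0.0369·5/12) + 3.44·e^(−0.0369·7/12) = 7.4140
Fair forward F* = (S − I)·e^(rT) = (169.94 − 7.4140)·e^0.027675 = 162.5260 × 1.028062 = 167.0868
Market S$159.67 < fair 167.0868: forward underpriced → reverse cash-and-carry (short the stock, invest proceeds at r, pay the dividends, go long the forward).
Profit at T = |F_mkt − F*| = |159.67 − 167.0868| = S$7.42 per share

S$7.42 per share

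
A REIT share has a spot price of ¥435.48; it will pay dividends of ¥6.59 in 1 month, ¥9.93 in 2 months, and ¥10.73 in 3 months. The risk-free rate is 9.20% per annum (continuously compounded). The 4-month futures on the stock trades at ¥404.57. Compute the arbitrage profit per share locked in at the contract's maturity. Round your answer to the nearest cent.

PV(dividends) I = 6.59·e^(−0.0920·1/12) + 9.93·e^(−0.0920·2/12) + 10.73·e^(−0.0920·3/12) = 26.8046
Fair futures F* = (S − I)·e^(rT) = (435.48 − 26.8046)·e^0.030667 = 408.6754 × 1.031142 = 421.4024
Market ¥404.57 < fair 421.4024: forward underpriced → reverse cash-and-carry (short the stock, invest proceeds at r, pay the dividends, go long the forward).
Profit at T = |F_mkt − F*| = |404.57 − 421.4024| = ¥16.83 per share

¥16.83 per share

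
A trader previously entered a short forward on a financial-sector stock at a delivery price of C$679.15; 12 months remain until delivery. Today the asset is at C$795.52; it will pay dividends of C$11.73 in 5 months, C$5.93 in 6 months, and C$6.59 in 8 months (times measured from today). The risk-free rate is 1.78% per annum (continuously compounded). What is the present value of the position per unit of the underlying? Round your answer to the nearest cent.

-C$104.32

PV(remaining dividends) I = 11.73·e^(−0.0178·5/12) + 5.93·e^(−0.0178·6/12) + 6.59·e^(−0.0178·8/12) = 24.0330
Current forward F = (S − I)·e^(rT) = (795.52 − 24.0330)·e^(0.0178·12/12) = 771.4870 × 1.017959 = 785.3421
Value (long) = (F − K)·e^(−rT) = (785.3421 − 679.15) × 0.982357 = 104.3186
Short position value = −(long value) = -C$104.32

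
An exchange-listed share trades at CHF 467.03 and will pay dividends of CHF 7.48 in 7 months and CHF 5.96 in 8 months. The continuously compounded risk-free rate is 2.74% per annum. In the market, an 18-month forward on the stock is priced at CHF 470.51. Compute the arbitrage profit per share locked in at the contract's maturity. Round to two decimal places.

CHF 2.35 per share

PV(dividends) I = 7.48·e^(−0.0274·7/12) + 5.96·e^(−0.0274·8/12) = 13.2135
Fair forward F* = (S − I)·e^(rT) = (467.03 − 13.2135)·e^0.041100 = 453.8165 × 1.041956 = 472.8568
Market CHF 470.51 < fair 472.8568: forward underpriced → reverse cash-and-carry (short the stock, invest proceeds at r, pay the dividends, go long the forward).
Profit at T = |F_mkt − F*| = |470.51 − 472.8568| = CHF 2.35 per share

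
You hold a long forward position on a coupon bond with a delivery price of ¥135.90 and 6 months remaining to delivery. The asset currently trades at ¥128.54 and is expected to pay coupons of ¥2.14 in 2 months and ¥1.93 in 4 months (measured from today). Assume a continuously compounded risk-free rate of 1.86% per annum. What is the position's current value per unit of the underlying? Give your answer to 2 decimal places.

PV(remaining coupons) I = 2.14·e^(−0.0186·2/12) + 1.93·e^(−0.0186·4/12) = 4.0514
Current forward F = (S − I)·e^(rT) = (128.54 − 4.0514)·e^(0.0186·6/12) = 124.4886 × 1.009343 = 125.6517
Value (long) = (F − K)·e^(−rT) = (125.6517 − 135.90) × 0.990743 = -10.1534
Value = -¥10.15

-¥10.15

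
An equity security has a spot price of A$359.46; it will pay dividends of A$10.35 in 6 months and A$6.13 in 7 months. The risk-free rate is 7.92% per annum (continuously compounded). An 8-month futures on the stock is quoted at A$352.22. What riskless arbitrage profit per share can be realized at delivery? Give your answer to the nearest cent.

A$10.07 per share

PV(dividends) I = 10.35·e^(−0.0792·6/12) + 6.13·e^(−0.0792·7/12) = 15.8014
Fair futures F* = (S − I)·e^(rT) = (359.46 − 15.8014)·e^0.052800 = 343.6586 × 1.054219 = 362.2914
Market A$352.22 < fair 362.2914: forward underpriced → reverse cash-and-carry (short the stock, invest proceeds at r, pay the dividends, go long the forward).
Profit at T = |F_mkt − F*| = |352.22 − 362.2914| = A$10.07 per share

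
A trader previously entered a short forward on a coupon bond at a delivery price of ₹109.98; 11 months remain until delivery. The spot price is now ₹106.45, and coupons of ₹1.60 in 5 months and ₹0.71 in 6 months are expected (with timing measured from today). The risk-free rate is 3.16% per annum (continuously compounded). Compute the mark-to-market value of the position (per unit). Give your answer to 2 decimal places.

PV(remaining coupons) I = 1.60·e^(−0.0316·5/12) + 0.71·e^(−0.0316·6/12) = 2.2779
Current forward F = (S − I)·e^(rT) = (106.45 − 2.2779)·e^(0.0316·11/12) = 104.1721 × 1.029390 = 107.2337
Value (long) = (F − K)·e^(−rT) = (107.2337 − 109.98) × 0.971449 = -2.6679
Short position value = −(long value) = ₹2.67

₹2.67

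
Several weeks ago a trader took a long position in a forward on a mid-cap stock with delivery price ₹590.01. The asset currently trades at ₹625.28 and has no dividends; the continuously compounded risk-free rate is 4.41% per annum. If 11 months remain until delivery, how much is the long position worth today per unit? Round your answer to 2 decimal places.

₹58.65

Current fair forward for the remaining 11 months: F = S·e^(r·T), r = 0.0441
F = 625.28 · e^(0.0441 × 11/12) = 625.28 × 1.041253 = 651.0747
Value of long forward = (F − K)·e^(−rT) = (651.0747 − 590.01) · e^(−0.0441·11/12)
= 61.0647 × 0.960381 = 58.65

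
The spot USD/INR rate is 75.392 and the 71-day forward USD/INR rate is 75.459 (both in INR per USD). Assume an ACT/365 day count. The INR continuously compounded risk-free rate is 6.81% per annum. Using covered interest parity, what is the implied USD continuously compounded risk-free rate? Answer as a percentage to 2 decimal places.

6.35%

F = S·e^((r_INR − r_USD)T) ⇒ r_USD = r_INR − ln(F/S)/T
ln(75.459/75.392) = 0.000888; /(71/365) = 0.004565
r_USD = 0.0681 − 0.004565 = 0.063535
r_USD = 6.35%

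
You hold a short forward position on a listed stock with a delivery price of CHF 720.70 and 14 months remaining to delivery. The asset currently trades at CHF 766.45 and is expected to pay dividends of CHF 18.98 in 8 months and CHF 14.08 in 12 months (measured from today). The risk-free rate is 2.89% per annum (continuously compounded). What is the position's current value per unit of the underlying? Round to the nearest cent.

-CHF 37.35

PV(remaining dividends) I = 18.98·e^(−0.0289·8/12) + 14.08·e^(−0.0289·12/12) = 32.2967
Current forward F = (S − I)·e^(rT) = (766.45 − 32.2967)·e^(0.0289·14/12) = 734.1533 × 1.034292 = 759.3289
Value (long) = (F − K)·e^(−rT) = (759.3289 − 720.70) × 0.966845 = 37.3482
Short position value = −(long value) = -CHF 37.35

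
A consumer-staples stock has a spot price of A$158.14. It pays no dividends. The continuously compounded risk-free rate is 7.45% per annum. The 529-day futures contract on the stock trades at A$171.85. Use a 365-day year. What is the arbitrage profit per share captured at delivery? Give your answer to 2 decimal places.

Fair futures: F* = S·e^(carry·T), with carry = r = 0.0745
F* = 158.14 · e^(0.0745 × 529/365) = 158.14 · e^0.107974 = 158.14 × 1.114019 = A$176.1710
Market A$171.85 < fair A$176.1710: forward underpriced → reverse cash-and-carry (short spot, go long the forward).
At maturity, profit = |F_mkt − F*| = |171.85 − 176.1710| = A$4.32 per share

A$4.32 per share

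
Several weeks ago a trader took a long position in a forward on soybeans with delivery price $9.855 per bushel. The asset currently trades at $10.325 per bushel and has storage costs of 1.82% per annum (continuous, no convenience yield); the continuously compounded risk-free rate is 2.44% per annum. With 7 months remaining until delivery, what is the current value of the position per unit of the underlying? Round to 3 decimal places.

$0.719 per bushel

Current fair forward for the remaining 7 months: F = S·e^((r + u)·T), (r + u) = 0.0244 + 0.0182 = 0.0426
F = 10.325 · e^(0.0426 × 7/12) = 10.325 × 1.025161 = 10.5848
Value of long forward = (F − K)·e^(−rT) = (10.5848 − 9.855) · e^(−0.0244·7/12)
= 0.7298 × 0.985867 = 0.719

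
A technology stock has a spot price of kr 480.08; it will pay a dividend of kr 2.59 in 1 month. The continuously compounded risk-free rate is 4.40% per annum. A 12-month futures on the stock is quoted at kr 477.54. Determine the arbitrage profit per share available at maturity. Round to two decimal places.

kr 21.44 per share

PV(dividends) I = 2.59·e^(−0.0440·1/12) = 2.5805
Fair futures F* = (S − I)·e^(rT) = (480.08 − 2.5805)·e^0.044000 = 477.4995 × 1.044982 = 498.9784
Market kr 477.54 < fair 498.9784: forward underpriced → reverse cash-and-carry (short the stock, invest proceeds at r, pay the dividends, go long the forward).
Profit at T = |F_mkt − F*| = |477.54 − 498.9784| = kr 21.44 per share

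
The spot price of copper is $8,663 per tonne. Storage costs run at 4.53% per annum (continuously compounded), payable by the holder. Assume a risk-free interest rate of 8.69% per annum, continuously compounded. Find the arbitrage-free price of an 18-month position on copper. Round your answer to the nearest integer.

$10,563 per tonne

Net carry = r + u − y = 0.0869 + 0.0453 − 0.0000 = 0.1322
F = S·e^((r+u−y)T) = 8663 · e^(0.1322 × 18/12) = 8663 · e^0.198300
= 8663 × 1.219328 = $10,563 per tonne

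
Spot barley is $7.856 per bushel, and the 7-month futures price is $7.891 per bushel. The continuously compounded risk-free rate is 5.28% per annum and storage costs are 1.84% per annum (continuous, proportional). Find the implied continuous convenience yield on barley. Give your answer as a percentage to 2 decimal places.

F = S·e^((r+u−y)T) ⇒ (r+u−y) = ln(F/S)/T
ln(7.891/7.856) = 0.004445; /T ⇒ 0.007620
y = r + u − ln(F/S)/T = 0.0528 + 0.0184 − 0.007620 = 0.063580
y = 6.36%

6.36%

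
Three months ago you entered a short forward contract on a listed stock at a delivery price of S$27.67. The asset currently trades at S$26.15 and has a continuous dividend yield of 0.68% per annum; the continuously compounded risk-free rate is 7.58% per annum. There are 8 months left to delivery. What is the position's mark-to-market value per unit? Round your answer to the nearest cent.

Current fair forward for the remaining 8 months: F = S·e^((r − q)·T), (r − q) = 0.0758 − 0.0068 = 0.0690
F = 26.15 · e^(0.0690 × 8/12) = 26.15 × 1.047074 = 27.3810
Value of long forward = (F − K)·e^(−rT) = (27.3810 − 27.67) · e^(−0.0758·8/12)
= -0.2890 × 0.950722 = -0.27
Short position value = −(long value) = S$0.27

S$0.27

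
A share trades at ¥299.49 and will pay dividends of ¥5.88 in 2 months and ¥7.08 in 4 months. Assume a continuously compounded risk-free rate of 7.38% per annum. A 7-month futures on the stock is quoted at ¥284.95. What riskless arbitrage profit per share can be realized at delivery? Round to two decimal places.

¥14.44 per share

PV(dividends) I = 5.88·e^(−0.0738·2/12) + 7.08·e^(−0.0738·4/12) = 12.7161
Fair futures F* = (S − I)·e^(rT) = (299.49 − 12.7161)·e^0.043050 = 286.7739 × 1.043990 = 299.3891
Market ¥284.95 < fair 299.3891: forward underpriced → reverse cash-and-carry (short the stock, invest proceeds at r, pay the dividends, go long the forward).
Profit at T = |F_mkt − F*| = |284.95 − 299.3891| = ¥14.44 per share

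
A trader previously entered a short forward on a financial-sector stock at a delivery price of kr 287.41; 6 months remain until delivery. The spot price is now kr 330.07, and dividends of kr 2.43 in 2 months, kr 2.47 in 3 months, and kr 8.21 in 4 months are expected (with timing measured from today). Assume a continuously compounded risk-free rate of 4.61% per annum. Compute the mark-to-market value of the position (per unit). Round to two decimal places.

PV(remaining dividends) I = 2.43·e^(−0.0461·2/12) + 2.47·e^(−0.0461·3/12) + 8.21·e^(−0.0461·4/12) = 12.9379
Current forward F = (S − I)·e^(rT) = (330.07 − 12.9379)·e^(0.0461·6/12) = 317.1321 × 1.023318 = 324.5270
Value (long) = (F − K)·e^(−rT) = (324.5270 − 287.41) × 0.977214 = 36.2713
Short position value = −(long value) = -kr 36.27

-kr 36.27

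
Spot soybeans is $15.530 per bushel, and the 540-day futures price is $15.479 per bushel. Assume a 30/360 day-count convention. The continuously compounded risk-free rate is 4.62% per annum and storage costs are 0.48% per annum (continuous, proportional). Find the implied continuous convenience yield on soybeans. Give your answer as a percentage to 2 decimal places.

5.32%

F = S·e^((r+u−y)T) ⇒ (r+u−y) = ln(F/S)/T
ln(15.479/15.530) = -0.003289; /T ⇒ -0.002193
y = r + u − ln(F/S)/T = 0.0462 + 0.0048 + 0.002193 = 0.053193
y = 5.32%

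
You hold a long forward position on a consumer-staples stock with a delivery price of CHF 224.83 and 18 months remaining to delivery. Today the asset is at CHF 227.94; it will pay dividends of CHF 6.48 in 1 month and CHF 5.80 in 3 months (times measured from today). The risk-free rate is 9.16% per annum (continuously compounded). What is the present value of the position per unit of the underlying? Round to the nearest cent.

PV(remaining dividends) I = 6.48·e^(−0.0916·1/12) + 5.80·e^(−0.0916·3/12) = 12.0994
Current forward F = (S − I)·e^(rT) = (227.94 − 12.0994)·e^(0.0916·18/12) = 215.8406 × 1.147287 = 247.6311
Value (long) = (F − K)·e^(−rT) = (247.6311 − 224.83) × 0.871622 = 19.8739
Value = CHF 19.87

CHF 19.87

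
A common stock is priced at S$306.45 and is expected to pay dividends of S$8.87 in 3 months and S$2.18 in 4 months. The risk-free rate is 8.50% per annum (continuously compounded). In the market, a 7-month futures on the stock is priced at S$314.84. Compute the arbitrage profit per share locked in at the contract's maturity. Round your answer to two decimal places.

S$4.16 per share

PV(dividends) I = 8.87·e^(−0.0850·3/12) + 2.18·e^(−0.0850·4/12) = 10.8026
Fair futures F* = (S − I)·e^(rT) = (306.45 − 10.8026)·e^0.049583 = 295.6474 × 1.050833 = 310.6760
Market S$314.84 > fair 310.6760: forward overpriced → cash-and-carry (borrow at r, buy the stock and collect the dividends, short the forward).
Profit at T = |F_mkt − F*| = |314.84 − 310.6760| = S$4.16 per share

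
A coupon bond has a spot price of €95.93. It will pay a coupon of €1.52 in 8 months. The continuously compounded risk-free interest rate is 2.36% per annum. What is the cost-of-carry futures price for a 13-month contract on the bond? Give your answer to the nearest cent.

€96.88

PV(coupons) I = 1.52·e^(−0.0236·8/12)
I = 1.4963
F = (S − I)·e^(rT) = (95.93 − 1.4963) · e^(0.0236·13/12)
= 94.4337 · e^0.025567 = 94.4337 × 1.025897 = €96.88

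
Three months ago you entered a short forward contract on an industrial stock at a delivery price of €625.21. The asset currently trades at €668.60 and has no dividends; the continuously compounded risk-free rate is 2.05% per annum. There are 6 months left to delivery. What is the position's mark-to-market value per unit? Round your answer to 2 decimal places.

-€49.77

Current fair forward for the remaining 6 months: F = S·e^(r·T), r = 0.0205
F = 668.60 · e^(0.0205 × 6/12) = 668.60 × 1.010303 = 675.4886
Value of long forward = (F − K)·e^(−rT) = (675.4886 − 625.21) · e^(−0.0205·6/12)
= 50.2786 × 0.989802 = 49.77
Short position value = −(long value) = -€49.77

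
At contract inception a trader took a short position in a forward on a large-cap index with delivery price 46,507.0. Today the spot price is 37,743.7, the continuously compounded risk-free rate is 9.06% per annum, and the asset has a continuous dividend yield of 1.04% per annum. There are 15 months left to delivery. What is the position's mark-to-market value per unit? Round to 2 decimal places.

4271.17

Current fair forward for the remaining 15 months: F = S·e^((r − q)·T), (r − q) = 0.0906 − 0.0104 = 0.0802
F = 37743.7 · e^(0.0802 × 15/12) = 37743.7 × 1.10544725 = 41723.6694
Value of long forward = (F − K)·e^(−rT) = (41723.6694 − 46507.0) · e^(−0.0906·15/12)
= -4783.3306 × 0.89292740 = -4271.17
Short position value = −(long value) = 4271.17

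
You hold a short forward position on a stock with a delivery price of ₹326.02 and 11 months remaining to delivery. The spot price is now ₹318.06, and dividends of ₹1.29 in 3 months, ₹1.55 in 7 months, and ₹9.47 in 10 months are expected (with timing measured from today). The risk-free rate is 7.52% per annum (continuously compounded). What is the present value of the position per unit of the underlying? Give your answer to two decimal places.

PV(remaining dividends) I = 1.29·e^(−0.0752·3/12) + 1.55·e^(−0.0752·7/12) + 9.47·e^(−0.0752·10/12) = 11.6442
Current forward F = (S − I)·e^(rT) = (318.06 − 11.6442)·e^(0.0752·11/12) = 306.4158 × 1.071365 = 328.2832
Value (long) = (F − K)·e^(−rT) = (328.2832 − 326.02) × 0.933389 = 2.1124
Short position value = −(long value) = -₹2.11

-₹2.11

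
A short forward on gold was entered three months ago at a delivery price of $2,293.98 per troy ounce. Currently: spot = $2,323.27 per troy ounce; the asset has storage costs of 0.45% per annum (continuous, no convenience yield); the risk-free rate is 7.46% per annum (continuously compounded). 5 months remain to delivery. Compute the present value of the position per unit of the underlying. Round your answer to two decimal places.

Current fair forward for the remaining 5 months: F = S·e^((r + u)·T), (r + u) = 0.0746 + 0.0045 = 0.0791
F = 2323.27 · e^(0.0791 × 5/12) = 2323.27 × 1.03350748 = 2401.1169
Value of long forward = (F − K)·e^(−rT) = (2401.1169 − 2293.98) · e^(−0.0746·5/12)
= 107.1369 × 0.96939479 = 103.86
Short position value = −(long value) = -$103.86

-$103.86 per troy ounce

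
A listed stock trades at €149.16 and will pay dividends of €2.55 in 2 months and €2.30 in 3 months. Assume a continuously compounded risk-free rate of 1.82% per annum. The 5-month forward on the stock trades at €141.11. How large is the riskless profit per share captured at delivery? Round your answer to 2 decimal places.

PV(dividends) I = 2.55·e^(−0.0182·2/12) + 2.30·e^(−0.0182·3/12) = 4.8318
Fair forward F* = (S − I)·e^(rT) = (149.16 − 4.8318)·e^0.007583 = 144.3282 × 1.007612 = 145.4268
Market €141.11 < fair 145.4268: forward underpriced → reverse cash-and-carry (short the stock, invest proceeds at r, pay the dividends, go long the forward).
Profit at T = |F_mkt − F*| = |141.11 − 145.4268| = €4.32 per share

€4.32 per share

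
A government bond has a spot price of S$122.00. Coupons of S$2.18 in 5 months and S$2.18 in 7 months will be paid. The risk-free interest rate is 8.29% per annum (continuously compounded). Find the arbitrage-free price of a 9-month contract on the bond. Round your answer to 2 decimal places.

PV(coupons) I = 2.18·e^(−0.0829·5/12) + 2.18·e^(−0.0829·7/12)
I = 2.1060 + 2.0771 = 4.1831
F = (S − I)·e^(rT) = (122.00 − 4.1831) · e^(0.0829·9/12)
= 117.8169 · e^0.062175 = 117.8169 × 1.064149 = S$125.37

S$125.37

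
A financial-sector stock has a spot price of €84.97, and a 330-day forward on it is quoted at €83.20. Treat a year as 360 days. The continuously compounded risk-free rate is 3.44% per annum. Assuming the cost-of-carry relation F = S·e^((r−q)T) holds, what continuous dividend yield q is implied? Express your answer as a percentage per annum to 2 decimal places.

5.74%

From F = S·e^((r−q)T): (r − q) = ln(F/S)/T
ln(83.20/84.97) = ln(0.979169) = -0.021051
(r − q) = -0.021051 / (330/360) = -0.022965
q = r − ln(F/S)/T = 0.0344 + 0.022965 = 0.057365
q = 5.74%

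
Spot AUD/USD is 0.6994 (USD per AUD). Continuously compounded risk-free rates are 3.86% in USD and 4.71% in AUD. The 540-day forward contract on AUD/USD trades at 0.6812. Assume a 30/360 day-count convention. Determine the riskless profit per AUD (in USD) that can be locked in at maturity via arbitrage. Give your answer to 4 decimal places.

0.0093 per AUD (in USD)

Fair forward: F* = S·e^(carry·T), with carry = (r_USD − r_AUD) = 0.0386 − 0.0471 = -0.0085
F* = 0.6994 · e^(-0.0085 × 540/360) = 0.6994 · e^-0.012750 = 0.6994 × 0.987331 = 0.6905
Market 0.6812 < fair 0.6905: forward underpriced → reverse cash-and-carry (short spot, go long the forward).
At maturity, profit = |F_mkt − F*| = |0.6812 − 0.6905| = 0.0093 per AUD (in USD)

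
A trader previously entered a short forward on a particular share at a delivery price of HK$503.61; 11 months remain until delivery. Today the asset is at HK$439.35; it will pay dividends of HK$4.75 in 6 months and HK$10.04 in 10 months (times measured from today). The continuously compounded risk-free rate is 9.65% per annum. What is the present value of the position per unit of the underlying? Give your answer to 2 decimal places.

PV(remaining dividends) I = 4.75·e^(−0.0965·6/12) + 10.04·e^(−0.0965·10/12) = 13.7905
Current forward F = (S − I)·e^(rT) = (439.35 − 13.7905)·e^(0.0965·11/12) = 425.5595 × 1.092489 = 464.9191
Value (long) = (F − K)·e^(−rT) = (464.9191 − 503.61) × 0.915341 = -35.4154
Short position value = −(long value) = HK$35.42

HK$35.42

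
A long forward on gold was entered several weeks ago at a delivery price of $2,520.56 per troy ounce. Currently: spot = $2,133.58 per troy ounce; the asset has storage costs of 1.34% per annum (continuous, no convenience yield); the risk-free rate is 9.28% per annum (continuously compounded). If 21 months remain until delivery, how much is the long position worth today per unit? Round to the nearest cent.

$41.47 per troy ounce

Current fair forward for the remaining 21 months: F = S·e^((r + u)·T), (r + u) = 0.0928 + 0.0134 = 0.1062
F = 2133.58 · e^(0.1062 × 21/12) = 2133.58 × 1.20424161 = 2569.3458
Value of long forward = (F − K)·e^(−rT) = (2569.3458 − 2520.56) · e^(−0.0928·21/12)
= 48.7858 × 0.85010110 = 41.47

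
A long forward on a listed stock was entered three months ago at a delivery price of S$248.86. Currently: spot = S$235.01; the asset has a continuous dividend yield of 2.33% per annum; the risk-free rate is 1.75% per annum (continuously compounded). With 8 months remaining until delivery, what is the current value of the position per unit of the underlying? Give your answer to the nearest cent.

-S$14.59

Current fair forward for the remaining 8 months: F = S·e^((r − q)·T), (r − q) = 0.0175 − 0.0233 = -0.0058
F = 235.01 · e^(-0.0058 × 8/12) = 235.01 × 0.996141 = 234.1031
Value of long forward = (F − K)·e^(−rT) = (234.1031 − 248.86) · e^(−0.0175·8/12)
= -14.7569 × 0.988401 = -14.59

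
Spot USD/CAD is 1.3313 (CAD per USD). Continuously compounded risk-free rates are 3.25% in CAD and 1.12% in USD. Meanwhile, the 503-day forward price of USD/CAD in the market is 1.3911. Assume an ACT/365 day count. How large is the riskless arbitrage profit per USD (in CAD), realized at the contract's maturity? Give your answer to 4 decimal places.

0.0201 per USD (in CAD)

Fair forward: F* = S·e^(carry·T), with carry = (r_CAD − r_USD) = 0.0325 − 0.0112 = 0.0213
F* = 1.3313 · e^(0.0213 × 503/365) = 1.3313 · e^0.029353 = 1.3313 × 1.029788 = 1.3710
Market 1.3911 > fair 1.3710: forward overpriced → cash-and-carry (buy spot, short the forward).
At maturity, profit = |F_mkt − F*| = |1.3911 − 1.3710| = 0.0201 per USD (in CAD)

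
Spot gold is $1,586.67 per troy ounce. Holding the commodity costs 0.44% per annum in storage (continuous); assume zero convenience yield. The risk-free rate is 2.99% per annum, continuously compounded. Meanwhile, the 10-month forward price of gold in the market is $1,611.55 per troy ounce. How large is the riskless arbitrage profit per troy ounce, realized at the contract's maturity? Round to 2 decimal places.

$21.13 per troy ounce

Fair forward: F* = S·e^(carry·T), with carry = (r + u) = 0.0299 + 0.0044 = 0.0343
F* = 1586.67 · e^(0.0343 × 10/12) = 1586.67 · e^0.02858333 = 1586.67 × 1.02899575 = $1632.6767
Market $1611.55 < fair $1632.6767: forward underpriced → reverse cash-and-carry (short spot, go long the forward).
At maturity, profit = |F_mkt − F*| = |1611.55 − 1632.6767| = $21.13 per troy ounce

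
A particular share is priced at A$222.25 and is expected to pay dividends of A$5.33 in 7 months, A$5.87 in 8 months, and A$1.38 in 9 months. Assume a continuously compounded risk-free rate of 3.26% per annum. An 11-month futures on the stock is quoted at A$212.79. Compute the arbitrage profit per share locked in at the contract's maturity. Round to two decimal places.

PV(dividends) I = 5.33·e^(−0.0326·7/12) + 5.87·e^(−0.0326·8/12) + 1.38·e^(−0.0326·9/12) = 12.3201
Fair futures F* = (S − I)·e^(rT) = (222.25 − 12.3201)·e^0.029883 = 209.9299 × 1.030334 = 216.2979
Market A$212.79 < fair 216.2979: forward underpriced → reverse cash-and-carry (short the stock, invest proceeds at r, pay the dividends, go long the forward).
Profit at T = |F_mkt − F*| = |212.79 − 216.2979| = A$3.51 per share

A$3.51 per share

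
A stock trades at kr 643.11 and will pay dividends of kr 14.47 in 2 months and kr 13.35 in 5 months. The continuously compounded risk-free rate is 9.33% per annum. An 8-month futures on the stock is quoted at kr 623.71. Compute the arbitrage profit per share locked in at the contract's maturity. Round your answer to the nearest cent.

PV(dividends) I = 14.47·e^(−0.0933·2/12) + 13.35·e^(−0.0933·5/12) = 27.0877
Fair futures F* = (S − I)·e^(rT) = (643.11 − 27.0877)·e^0.062200 = 616.0223 × 1.064175 = 655.5555
Market kr 623.71 < fair 655.5555: forward underpriced → reverse cash-and-carry (short the stock, invest proceeds at r, pay the dividends, go long the forward).
Profit at T = |F_mkt − F*| = |623.71 − 655.5555| = kr 31.85 per share

kr 31.85 per share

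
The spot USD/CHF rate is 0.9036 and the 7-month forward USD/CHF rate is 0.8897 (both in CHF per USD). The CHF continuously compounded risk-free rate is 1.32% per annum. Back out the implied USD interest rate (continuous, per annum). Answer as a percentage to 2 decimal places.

3.98%

F = S·e^((r_CHF − r_USD)T) ⇒ r_USD = r_CHF − ln(F/S)/T
ln(0.8897/0.9036) = -0.015502; /(7/12) = -0.026575
r_USD = 0.0132 + 0.026575 = 0.039775
r_USD = 3.98%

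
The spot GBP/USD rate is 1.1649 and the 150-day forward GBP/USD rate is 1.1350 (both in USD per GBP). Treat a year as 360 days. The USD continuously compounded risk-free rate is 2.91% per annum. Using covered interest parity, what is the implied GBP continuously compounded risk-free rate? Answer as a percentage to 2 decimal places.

9.15%

F = S·e^((r_USD − r_GBP)T) ⇒ r_GBP = r_USD − ln(F/S)/T
ln(1.1350/1.1649) = -0.026003; /(150/360) = -0.062407
r_GBP = 0.0291 + 0.062407 = 0.091507
r_GBP = 9.15%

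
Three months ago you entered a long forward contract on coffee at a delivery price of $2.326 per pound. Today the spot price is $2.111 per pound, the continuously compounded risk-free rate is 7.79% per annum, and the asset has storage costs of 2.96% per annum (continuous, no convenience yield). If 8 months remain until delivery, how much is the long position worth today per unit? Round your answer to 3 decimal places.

-$0.055 per pound

Current fair forward for the remaining 8 months: F = S·e^((r + u)·T), (r + u) = 0.0779 + 0.0296 = 0.1075
F = 2.111 · e^(0.1075 × 8/12) = 2.111 × 1.074297 = 2.2678
Value of long forward = (F − K)·e^(−rT) = (2.2678 − 2.326) · e^(−0.0779·8/12)
= -0.0582 × 0.949392 = -0.055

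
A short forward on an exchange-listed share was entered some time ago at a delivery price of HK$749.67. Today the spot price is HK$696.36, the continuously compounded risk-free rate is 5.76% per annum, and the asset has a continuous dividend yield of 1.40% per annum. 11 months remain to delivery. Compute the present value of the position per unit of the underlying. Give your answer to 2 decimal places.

Current fair forward for the remaining 11 months: F = S·e^((r − q)·T), (r − q) = 0.0576 − 0.0140 = 0.0436
F = 696.36 · e^(0.0436 × 11/12) = 696.36 × 1.040776 = 724.7548
Value of long forward = (F − K)·e^(−rT) = (724.7548 − 749.67) · e^(−0.0576·11/12)
= -24.9152 × 0.948570 = -23.63
Short position value = −(long value) = HK$23.63

HK$23.63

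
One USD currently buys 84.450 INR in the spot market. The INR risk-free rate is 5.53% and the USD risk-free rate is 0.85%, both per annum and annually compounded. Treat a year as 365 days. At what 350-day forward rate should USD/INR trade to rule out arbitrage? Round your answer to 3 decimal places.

By covered interest parity, F = S · (1+r_INR)^T / (1+r_USD)^T
= 84.450 × 1.052968 / 1.008149 = 84.450 × 1.044457
F = 88.204 INR per USD

88.204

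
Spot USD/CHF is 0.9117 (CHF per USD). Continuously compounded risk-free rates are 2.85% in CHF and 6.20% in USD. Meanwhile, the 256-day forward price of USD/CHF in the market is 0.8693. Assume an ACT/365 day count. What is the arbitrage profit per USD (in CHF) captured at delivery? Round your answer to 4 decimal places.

0.0212 per USD (in CHF)

Fair forward: F* = S·e^(carry·T), with carry = (r_CHF − r_USD) = 0.0285 − 0.0620 = -0.0335
F* = 0.9117 · e^(-0.0335 × 256/365) = 0.9117 · e^-0.023496 = 0.9117 × 0.976778 = 0.8905
Market 0.8693 < fair 0.8905: forward underpriced → reverse cash-and-carry (short spot, go long the forward).
At maturity, profit = |F_mkt − F*| = |0.8693 − 0.8905| = 0.0212 per USD (in CHF)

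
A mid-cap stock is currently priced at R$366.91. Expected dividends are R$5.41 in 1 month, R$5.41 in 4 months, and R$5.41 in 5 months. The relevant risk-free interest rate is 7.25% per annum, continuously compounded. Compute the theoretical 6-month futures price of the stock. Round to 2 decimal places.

PV(dividends) I = 5.41·e^(−0.0725·1/12) + 5.41·e^(−0.0725·4/12) + 5.41·e^(−0.0725·5/12)
I = 5.3774 + 5.2808 + 5.2490 = 15.9072
F = (S − I)·e^(rT) = (366.91 − 15.9072) · e^(0.0725·6/12)
= 351.0028 · e^0.036250 = 351.0028 × 1.036915 = R$363.96

R$363.96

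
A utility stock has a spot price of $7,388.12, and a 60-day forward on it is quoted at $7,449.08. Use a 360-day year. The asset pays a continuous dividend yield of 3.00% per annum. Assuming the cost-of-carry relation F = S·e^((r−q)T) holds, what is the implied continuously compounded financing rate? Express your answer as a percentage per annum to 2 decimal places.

7.93%

From F = S·e^((r−q)T): (r − q) = ln(F/S)/T
ln(7449.08/7388.12) = ln(1.008251) = 0.008217
(r − q) = 0.008217 / (60/360) = 0.049302
r = ln(F/S)/T + q = 0.049302 + 0.0300 = 0.079302
r = 7.93%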